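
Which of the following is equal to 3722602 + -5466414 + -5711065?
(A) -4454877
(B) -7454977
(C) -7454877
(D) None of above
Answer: C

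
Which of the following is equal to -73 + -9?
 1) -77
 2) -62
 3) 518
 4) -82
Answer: 4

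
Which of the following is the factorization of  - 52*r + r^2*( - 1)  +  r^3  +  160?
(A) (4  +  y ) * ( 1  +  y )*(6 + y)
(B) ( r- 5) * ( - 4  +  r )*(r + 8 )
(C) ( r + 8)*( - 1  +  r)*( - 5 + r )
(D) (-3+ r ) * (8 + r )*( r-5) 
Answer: B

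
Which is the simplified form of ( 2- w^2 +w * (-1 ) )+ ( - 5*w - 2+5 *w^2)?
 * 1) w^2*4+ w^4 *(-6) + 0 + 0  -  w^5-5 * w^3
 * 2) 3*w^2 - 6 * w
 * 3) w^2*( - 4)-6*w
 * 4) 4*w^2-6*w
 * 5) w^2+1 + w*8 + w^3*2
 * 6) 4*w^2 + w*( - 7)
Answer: 4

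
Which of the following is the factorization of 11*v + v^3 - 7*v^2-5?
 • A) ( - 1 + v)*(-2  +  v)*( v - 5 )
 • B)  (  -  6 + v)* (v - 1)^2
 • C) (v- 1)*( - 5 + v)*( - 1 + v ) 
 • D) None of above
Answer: C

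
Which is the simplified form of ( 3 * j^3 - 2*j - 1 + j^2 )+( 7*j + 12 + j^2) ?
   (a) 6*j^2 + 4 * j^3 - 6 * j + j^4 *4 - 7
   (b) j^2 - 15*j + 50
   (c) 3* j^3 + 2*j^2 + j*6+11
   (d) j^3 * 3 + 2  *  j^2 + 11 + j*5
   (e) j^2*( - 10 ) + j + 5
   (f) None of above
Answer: d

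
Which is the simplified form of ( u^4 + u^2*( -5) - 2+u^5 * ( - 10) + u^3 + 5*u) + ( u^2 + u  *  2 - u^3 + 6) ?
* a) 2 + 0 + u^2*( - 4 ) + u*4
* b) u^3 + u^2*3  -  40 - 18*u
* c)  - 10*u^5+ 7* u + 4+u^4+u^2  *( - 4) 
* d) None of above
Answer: c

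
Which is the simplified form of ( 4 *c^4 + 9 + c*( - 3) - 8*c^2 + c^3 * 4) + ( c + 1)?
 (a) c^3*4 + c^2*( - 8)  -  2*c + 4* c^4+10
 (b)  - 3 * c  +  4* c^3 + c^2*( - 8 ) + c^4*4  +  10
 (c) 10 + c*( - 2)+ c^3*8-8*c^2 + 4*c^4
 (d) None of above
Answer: a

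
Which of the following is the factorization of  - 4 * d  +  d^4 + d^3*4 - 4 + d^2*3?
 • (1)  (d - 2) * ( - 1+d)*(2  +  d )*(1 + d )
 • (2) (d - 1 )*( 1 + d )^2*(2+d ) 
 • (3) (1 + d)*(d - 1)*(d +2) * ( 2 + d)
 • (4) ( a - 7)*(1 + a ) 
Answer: 3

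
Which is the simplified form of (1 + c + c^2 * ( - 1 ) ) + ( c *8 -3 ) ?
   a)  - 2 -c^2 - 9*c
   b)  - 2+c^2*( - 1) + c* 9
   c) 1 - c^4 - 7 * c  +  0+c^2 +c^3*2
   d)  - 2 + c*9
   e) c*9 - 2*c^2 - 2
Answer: b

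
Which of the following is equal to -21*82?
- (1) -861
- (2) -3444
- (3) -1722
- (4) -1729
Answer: 3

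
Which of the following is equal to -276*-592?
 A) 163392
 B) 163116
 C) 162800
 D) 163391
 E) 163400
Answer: A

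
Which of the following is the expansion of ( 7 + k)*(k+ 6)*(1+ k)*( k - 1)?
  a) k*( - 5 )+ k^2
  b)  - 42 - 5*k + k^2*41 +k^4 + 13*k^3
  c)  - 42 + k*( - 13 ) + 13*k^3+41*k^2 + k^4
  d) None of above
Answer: c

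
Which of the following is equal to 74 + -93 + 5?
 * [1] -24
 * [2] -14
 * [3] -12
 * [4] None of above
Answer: 2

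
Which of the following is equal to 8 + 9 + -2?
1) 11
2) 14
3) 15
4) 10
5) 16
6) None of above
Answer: 3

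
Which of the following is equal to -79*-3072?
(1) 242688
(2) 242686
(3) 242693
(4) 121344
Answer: 1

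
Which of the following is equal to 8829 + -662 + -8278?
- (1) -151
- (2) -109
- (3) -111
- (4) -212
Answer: 3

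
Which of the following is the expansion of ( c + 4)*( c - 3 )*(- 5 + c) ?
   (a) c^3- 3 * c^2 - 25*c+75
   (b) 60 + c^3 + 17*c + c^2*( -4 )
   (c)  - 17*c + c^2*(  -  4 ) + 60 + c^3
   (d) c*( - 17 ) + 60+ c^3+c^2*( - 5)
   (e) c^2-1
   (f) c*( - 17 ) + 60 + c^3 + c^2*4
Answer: c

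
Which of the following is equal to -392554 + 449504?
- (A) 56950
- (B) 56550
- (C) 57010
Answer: A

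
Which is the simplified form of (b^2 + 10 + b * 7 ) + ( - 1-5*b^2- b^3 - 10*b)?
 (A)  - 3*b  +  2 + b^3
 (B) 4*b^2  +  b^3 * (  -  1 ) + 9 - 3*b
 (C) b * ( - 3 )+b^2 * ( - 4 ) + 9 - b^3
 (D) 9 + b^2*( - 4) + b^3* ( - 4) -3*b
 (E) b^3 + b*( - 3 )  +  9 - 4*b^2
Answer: C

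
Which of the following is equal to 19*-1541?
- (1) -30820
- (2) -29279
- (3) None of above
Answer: 2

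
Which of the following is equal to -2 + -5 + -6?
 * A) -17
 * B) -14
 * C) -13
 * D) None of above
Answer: C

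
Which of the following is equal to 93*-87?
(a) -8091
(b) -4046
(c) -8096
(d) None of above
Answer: a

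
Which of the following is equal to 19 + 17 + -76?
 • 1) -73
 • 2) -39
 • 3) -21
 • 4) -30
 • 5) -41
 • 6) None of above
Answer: 6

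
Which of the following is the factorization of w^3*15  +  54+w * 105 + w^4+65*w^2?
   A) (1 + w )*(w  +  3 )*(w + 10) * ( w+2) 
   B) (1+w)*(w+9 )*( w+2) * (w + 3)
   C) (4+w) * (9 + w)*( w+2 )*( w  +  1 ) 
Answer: B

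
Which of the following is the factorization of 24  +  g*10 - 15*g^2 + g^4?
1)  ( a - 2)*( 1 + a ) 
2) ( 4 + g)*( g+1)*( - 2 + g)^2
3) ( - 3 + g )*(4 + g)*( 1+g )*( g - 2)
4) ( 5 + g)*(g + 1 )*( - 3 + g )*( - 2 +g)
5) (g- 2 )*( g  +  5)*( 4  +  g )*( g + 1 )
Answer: 3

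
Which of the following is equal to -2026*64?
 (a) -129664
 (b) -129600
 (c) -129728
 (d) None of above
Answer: a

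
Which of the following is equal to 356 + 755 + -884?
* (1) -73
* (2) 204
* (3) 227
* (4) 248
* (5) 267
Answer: 3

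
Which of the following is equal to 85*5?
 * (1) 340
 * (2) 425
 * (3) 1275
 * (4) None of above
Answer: 2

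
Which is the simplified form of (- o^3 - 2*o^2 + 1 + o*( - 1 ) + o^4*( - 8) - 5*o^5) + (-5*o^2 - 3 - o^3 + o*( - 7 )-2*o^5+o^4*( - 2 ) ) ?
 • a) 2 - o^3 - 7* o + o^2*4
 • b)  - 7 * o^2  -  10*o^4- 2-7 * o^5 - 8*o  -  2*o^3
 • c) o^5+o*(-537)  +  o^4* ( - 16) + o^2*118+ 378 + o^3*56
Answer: b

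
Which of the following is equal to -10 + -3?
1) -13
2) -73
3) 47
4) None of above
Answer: 1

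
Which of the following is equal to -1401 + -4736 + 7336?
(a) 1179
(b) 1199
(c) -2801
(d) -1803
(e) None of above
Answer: b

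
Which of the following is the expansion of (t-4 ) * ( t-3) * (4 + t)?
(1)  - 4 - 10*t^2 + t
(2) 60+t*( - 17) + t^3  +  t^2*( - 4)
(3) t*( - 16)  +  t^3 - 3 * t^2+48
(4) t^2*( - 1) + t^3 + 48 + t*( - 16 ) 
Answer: 3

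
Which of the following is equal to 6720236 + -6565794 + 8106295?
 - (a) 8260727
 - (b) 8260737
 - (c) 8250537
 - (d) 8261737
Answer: b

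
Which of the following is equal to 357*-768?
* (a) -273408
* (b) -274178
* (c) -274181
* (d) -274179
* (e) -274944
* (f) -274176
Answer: f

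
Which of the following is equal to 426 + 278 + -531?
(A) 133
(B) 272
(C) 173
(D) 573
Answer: C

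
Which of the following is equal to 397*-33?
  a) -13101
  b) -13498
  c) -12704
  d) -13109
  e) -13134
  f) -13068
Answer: a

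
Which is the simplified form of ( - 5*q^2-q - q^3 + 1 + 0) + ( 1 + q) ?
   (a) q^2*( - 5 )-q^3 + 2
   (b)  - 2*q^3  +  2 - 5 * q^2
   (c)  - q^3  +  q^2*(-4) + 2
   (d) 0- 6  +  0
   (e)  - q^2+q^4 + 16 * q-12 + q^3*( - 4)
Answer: a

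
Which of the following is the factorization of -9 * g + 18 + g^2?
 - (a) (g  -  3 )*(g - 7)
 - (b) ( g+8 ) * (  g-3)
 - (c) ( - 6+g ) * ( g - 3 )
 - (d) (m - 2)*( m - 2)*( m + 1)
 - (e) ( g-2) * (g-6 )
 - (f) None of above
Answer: c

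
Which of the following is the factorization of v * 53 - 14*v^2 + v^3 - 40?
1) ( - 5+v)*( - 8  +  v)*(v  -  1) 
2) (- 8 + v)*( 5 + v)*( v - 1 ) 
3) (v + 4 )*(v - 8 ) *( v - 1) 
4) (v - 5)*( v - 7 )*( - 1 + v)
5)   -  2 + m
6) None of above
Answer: 1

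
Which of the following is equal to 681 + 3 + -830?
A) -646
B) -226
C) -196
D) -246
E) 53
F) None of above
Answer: F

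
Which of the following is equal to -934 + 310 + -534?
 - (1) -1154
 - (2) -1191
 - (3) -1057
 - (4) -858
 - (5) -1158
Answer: 5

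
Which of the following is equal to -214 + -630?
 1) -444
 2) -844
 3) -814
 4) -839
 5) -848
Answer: 2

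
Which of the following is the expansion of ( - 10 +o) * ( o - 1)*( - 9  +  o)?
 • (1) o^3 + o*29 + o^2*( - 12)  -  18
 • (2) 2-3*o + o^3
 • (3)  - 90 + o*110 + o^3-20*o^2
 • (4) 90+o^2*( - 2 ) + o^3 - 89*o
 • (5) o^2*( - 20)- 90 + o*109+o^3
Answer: 5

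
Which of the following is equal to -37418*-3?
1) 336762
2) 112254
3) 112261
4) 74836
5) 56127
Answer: 2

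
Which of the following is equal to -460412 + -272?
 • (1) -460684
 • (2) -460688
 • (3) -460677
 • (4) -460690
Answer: 1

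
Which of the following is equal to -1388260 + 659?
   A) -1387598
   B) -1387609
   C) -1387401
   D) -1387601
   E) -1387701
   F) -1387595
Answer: D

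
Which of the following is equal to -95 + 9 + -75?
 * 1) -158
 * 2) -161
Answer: 2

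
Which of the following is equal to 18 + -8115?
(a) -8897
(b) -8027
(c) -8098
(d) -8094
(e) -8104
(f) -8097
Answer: f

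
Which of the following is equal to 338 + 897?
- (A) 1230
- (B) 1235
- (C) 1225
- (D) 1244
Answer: B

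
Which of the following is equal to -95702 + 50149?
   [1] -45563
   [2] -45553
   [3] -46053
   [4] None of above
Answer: 2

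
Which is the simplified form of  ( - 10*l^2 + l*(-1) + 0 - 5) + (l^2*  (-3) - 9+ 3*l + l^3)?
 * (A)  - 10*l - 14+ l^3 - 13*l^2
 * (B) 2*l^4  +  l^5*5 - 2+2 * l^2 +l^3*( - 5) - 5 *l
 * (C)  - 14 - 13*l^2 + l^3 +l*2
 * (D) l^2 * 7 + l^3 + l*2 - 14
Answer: C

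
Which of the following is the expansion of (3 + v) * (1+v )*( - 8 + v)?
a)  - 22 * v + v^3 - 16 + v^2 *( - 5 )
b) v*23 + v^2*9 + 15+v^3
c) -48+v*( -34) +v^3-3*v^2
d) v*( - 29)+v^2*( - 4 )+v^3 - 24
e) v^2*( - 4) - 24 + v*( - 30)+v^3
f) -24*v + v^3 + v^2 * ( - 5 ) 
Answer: d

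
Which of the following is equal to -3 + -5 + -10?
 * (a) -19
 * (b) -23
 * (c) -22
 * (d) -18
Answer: d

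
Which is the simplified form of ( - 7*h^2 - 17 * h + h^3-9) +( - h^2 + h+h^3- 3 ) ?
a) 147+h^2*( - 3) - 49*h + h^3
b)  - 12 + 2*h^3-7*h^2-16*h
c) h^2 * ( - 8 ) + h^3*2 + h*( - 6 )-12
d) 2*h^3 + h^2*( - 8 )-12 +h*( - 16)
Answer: d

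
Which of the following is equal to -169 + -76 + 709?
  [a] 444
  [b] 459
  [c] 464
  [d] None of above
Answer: c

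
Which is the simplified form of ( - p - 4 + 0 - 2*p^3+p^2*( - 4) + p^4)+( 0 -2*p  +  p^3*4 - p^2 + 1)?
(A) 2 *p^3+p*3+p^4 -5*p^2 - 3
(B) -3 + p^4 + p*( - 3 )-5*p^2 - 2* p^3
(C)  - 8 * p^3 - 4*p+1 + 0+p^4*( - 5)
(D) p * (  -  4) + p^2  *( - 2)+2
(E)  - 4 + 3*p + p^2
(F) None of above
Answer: F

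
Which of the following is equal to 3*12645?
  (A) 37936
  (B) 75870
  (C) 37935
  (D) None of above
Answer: C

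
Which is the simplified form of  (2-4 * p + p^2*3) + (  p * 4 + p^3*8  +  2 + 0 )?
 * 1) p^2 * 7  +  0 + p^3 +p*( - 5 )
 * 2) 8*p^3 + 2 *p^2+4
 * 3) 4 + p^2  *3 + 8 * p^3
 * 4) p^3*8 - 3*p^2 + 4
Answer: 3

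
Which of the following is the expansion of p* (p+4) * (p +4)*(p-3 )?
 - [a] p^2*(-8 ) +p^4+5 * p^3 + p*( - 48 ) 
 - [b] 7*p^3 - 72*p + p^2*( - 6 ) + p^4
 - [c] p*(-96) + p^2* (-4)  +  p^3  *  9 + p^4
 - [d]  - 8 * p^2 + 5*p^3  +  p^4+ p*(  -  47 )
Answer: a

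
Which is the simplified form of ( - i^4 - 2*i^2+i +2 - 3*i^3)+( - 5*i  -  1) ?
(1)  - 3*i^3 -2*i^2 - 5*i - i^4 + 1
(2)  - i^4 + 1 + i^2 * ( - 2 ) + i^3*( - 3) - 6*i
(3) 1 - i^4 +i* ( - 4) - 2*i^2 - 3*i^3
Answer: 3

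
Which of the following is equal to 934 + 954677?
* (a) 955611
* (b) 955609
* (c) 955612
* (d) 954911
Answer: a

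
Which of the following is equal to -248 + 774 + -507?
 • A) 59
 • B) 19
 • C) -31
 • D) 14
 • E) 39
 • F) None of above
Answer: B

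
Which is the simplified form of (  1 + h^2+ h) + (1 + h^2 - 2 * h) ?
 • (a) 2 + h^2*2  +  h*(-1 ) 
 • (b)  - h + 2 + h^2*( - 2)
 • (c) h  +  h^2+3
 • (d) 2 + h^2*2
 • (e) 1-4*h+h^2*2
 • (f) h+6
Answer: a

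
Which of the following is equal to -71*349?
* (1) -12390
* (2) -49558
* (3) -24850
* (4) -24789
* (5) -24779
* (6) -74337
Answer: 5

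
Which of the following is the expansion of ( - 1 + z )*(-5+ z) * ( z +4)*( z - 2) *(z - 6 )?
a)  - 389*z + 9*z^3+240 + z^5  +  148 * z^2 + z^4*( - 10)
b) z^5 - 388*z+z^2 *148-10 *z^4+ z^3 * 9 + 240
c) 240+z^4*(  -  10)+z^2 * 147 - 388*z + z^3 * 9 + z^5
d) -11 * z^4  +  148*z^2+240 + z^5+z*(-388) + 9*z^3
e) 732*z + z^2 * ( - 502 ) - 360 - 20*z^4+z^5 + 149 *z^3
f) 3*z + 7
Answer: b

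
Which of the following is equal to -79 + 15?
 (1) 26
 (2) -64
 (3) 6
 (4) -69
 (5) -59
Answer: 2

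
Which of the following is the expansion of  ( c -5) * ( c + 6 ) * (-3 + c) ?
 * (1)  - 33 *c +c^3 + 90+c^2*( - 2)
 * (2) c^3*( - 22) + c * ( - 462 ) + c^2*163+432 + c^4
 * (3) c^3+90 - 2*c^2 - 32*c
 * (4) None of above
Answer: 1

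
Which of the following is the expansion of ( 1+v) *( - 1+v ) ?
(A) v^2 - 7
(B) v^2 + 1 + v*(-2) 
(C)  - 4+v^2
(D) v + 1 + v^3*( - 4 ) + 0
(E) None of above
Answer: E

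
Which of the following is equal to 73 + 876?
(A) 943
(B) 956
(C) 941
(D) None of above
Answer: D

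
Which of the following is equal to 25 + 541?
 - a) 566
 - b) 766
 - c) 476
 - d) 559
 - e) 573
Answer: a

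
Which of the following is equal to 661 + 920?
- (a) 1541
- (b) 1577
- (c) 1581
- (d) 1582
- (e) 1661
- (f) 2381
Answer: c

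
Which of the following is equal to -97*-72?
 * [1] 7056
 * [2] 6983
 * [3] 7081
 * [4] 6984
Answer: 4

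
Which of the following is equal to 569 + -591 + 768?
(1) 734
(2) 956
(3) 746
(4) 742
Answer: 3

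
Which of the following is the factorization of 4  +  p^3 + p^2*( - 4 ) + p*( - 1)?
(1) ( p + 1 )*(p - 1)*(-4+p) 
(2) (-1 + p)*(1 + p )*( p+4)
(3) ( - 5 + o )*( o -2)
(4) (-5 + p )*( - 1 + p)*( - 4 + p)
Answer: 1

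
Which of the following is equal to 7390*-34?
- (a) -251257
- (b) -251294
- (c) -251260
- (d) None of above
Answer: c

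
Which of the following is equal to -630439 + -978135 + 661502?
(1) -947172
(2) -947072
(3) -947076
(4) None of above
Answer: 2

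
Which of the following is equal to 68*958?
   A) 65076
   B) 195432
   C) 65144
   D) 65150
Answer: C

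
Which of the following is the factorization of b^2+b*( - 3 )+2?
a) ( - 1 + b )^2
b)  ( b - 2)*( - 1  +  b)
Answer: b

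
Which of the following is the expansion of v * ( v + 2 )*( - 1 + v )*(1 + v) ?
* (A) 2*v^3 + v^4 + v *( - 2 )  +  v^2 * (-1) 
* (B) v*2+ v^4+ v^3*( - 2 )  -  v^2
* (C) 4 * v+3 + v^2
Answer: A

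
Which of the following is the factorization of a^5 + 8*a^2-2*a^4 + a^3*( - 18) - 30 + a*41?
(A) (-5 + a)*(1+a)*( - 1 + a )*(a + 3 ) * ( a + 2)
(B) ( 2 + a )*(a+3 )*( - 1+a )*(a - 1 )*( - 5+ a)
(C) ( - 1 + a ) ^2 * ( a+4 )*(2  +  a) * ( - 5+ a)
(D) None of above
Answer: B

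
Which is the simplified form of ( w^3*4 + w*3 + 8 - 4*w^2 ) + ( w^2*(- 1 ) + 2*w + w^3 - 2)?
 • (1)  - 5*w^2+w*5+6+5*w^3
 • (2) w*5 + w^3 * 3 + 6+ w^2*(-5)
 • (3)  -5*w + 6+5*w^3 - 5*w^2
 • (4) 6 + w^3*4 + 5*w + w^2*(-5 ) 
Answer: 1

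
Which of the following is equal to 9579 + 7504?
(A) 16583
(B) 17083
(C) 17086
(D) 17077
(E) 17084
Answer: B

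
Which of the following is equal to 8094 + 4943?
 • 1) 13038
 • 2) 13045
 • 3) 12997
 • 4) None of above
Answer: 4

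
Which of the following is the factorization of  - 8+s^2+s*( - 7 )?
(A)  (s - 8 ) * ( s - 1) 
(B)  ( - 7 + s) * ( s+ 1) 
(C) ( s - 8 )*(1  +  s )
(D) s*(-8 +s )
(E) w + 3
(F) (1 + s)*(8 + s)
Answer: C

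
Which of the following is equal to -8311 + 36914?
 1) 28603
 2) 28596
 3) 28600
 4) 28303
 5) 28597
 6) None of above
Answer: 1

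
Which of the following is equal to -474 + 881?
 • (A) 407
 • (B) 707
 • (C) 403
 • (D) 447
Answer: A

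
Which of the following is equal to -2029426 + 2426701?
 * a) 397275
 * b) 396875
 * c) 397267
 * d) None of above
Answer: a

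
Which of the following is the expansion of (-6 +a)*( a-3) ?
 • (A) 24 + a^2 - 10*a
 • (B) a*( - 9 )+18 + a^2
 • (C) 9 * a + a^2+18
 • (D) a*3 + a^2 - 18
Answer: B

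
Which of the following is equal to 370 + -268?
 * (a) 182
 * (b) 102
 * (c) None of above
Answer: b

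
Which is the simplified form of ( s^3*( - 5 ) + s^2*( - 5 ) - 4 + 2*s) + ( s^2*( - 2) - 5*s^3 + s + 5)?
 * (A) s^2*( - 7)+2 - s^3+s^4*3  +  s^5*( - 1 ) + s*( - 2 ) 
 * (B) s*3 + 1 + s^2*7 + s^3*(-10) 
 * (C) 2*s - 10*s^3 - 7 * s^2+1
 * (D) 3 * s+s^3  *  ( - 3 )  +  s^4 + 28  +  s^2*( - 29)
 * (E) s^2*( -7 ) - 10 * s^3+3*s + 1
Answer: E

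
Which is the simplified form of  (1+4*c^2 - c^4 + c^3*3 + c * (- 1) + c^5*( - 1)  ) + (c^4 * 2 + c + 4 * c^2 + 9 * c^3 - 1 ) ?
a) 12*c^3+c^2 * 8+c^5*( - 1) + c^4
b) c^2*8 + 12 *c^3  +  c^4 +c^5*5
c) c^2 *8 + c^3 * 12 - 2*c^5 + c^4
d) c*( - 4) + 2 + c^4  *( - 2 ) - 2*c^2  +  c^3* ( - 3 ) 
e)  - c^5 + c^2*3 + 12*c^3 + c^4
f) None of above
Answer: a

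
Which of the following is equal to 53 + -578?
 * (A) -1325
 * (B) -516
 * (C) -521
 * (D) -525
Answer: D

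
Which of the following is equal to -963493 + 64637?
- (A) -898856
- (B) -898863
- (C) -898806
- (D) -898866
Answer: A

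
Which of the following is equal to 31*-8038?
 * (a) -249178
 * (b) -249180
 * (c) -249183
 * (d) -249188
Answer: a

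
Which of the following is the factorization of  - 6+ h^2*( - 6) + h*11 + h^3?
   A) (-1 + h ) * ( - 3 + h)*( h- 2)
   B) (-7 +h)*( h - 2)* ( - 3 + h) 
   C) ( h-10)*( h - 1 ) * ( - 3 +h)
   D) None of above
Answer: A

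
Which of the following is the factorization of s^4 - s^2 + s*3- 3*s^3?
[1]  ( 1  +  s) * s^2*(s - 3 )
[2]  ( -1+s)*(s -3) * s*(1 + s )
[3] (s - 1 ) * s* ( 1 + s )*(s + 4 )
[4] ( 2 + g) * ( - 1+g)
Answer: 2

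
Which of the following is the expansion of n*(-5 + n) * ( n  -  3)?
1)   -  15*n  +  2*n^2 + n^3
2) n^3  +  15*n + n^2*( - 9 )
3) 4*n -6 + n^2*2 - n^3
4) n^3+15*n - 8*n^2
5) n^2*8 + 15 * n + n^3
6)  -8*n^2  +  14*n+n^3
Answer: 4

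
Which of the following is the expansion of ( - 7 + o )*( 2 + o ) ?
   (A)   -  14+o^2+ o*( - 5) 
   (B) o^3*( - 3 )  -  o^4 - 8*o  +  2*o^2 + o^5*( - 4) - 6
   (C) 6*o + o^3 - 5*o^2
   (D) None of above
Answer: A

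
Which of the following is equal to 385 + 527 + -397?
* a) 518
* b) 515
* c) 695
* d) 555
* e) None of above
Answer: b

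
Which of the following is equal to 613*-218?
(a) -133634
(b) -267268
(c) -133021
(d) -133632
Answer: a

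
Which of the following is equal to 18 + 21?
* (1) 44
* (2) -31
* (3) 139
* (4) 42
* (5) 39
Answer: 5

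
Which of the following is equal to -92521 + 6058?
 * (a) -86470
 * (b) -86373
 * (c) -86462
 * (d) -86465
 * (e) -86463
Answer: e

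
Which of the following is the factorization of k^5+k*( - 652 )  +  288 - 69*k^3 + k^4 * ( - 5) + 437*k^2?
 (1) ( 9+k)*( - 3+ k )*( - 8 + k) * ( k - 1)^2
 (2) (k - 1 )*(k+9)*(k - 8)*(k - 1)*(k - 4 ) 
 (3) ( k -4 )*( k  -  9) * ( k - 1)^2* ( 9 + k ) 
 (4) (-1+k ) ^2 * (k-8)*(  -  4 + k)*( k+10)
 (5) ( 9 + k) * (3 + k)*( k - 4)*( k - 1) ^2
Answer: 2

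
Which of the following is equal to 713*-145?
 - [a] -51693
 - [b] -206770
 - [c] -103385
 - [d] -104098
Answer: c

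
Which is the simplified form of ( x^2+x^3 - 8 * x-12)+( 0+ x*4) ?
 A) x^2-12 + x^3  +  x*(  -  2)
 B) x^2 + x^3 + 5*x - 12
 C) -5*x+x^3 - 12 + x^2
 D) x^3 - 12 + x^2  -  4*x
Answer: D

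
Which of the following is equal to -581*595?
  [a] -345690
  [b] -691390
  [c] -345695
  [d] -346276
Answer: c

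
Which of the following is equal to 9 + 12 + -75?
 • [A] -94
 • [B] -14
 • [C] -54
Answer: C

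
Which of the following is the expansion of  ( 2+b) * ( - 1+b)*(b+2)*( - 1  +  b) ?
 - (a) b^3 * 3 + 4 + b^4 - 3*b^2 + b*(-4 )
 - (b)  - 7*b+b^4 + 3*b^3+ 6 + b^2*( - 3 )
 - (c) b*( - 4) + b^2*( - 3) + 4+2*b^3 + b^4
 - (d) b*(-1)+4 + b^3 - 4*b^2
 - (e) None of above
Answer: c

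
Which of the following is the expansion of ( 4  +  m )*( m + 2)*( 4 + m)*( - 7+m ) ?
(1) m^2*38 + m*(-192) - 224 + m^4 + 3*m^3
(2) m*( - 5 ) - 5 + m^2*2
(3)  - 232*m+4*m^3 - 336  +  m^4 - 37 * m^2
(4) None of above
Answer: 4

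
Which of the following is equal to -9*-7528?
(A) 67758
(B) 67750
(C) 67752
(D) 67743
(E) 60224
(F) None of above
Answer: C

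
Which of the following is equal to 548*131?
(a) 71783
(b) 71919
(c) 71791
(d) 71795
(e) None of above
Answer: e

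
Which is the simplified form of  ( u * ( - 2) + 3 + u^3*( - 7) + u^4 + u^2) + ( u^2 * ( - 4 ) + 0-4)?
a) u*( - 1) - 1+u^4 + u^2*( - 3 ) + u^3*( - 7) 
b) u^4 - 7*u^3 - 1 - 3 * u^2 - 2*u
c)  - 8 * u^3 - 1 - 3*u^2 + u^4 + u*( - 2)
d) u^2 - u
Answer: b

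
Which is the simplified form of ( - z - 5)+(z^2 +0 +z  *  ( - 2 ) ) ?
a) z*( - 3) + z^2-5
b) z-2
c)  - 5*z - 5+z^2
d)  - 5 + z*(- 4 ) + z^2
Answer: a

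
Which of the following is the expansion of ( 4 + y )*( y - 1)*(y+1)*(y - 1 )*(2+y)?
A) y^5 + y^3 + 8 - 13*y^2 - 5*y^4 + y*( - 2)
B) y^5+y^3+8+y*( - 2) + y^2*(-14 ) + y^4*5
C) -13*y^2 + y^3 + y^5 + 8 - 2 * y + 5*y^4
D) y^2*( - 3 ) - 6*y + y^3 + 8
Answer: C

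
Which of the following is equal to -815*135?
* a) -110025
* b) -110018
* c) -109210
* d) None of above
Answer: a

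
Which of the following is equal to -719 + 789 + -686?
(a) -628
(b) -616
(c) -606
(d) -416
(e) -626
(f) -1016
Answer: b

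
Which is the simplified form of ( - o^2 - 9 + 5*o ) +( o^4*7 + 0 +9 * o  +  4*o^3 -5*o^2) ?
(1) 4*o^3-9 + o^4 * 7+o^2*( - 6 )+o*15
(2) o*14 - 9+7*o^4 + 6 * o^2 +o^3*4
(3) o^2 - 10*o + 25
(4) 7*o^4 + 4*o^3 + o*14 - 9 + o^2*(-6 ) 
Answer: 4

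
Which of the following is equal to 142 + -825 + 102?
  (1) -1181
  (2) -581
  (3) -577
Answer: 2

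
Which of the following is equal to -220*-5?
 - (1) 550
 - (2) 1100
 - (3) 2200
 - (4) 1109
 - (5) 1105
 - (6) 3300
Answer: 2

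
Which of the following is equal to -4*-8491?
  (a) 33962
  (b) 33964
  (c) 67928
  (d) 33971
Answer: b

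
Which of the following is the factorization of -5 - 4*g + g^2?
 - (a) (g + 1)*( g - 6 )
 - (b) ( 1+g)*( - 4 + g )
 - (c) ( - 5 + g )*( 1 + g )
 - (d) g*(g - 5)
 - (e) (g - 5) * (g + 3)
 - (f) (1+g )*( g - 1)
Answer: c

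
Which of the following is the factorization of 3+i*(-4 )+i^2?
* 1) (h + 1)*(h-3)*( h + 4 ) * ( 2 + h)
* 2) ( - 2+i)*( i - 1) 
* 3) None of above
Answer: 3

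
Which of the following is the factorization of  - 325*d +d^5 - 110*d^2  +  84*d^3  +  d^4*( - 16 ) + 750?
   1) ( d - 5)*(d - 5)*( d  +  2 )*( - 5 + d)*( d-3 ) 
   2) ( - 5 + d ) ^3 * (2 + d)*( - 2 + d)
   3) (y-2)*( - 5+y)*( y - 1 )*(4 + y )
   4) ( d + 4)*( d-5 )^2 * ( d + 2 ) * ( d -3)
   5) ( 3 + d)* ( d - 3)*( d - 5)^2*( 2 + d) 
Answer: 1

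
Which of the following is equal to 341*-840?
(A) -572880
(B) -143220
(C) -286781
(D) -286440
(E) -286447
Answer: D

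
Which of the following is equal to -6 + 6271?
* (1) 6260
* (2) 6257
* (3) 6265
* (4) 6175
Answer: 3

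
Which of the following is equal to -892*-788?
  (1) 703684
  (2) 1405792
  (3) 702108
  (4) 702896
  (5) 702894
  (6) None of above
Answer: 4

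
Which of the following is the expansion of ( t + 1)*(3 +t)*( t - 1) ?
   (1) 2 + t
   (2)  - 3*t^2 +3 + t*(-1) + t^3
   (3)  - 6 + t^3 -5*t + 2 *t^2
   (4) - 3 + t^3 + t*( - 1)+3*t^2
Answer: 4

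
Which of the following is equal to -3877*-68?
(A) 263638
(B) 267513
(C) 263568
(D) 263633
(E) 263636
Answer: E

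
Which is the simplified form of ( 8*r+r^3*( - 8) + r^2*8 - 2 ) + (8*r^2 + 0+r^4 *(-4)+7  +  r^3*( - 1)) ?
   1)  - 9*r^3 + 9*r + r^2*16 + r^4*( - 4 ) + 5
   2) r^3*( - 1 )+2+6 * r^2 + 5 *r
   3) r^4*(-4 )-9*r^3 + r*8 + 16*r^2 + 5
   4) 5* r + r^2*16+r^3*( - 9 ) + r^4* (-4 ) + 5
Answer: 3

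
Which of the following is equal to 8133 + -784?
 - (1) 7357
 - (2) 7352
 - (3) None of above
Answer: 3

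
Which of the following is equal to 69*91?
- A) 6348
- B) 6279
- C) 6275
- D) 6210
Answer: B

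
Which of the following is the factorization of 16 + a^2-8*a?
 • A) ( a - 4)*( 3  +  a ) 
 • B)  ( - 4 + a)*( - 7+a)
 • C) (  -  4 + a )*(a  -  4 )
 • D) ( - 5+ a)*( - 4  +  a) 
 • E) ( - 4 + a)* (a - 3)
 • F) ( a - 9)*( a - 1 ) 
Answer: C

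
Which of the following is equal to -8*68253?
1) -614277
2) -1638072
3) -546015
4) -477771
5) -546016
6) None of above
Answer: 6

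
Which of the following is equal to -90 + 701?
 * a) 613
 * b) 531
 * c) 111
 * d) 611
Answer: d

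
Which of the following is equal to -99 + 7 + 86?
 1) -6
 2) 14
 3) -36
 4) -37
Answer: 1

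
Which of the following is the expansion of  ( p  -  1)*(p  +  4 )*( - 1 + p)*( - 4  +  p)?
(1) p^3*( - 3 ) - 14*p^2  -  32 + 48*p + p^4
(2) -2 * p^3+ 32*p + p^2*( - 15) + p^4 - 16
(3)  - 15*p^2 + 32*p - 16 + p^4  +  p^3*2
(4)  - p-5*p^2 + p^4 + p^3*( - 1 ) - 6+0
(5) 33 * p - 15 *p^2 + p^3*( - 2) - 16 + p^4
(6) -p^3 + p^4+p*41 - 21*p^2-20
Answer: 2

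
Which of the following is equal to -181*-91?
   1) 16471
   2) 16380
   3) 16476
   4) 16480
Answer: 1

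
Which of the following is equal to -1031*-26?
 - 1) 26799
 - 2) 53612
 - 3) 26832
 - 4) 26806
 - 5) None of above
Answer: 4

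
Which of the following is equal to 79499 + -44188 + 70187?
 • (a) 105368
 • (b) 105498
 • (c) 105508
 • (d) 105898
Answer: b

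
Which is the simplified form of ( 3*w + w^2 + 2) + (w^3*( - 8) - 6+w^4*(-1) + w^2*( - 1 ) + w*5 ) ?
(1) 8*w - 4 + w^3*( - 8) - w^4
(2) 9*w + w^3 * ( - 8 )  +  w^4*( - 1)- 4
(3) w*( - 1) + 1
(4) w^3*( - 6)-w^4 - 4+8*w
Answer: 1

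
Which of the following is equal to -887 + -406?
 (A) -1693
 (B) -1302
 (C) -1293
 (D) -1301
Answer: C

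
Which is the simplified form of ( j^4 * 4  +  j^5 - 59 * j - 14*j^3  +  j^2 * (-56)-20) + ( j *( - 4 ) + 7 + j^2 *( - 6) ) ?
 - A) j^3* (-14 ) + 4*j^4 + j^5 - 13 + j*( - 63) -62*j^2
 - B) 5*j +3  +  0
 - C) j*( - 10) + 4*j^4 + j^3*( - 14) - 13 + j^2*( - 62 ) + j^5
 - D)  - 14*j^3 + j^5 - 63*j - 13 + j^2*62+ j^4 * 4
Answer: A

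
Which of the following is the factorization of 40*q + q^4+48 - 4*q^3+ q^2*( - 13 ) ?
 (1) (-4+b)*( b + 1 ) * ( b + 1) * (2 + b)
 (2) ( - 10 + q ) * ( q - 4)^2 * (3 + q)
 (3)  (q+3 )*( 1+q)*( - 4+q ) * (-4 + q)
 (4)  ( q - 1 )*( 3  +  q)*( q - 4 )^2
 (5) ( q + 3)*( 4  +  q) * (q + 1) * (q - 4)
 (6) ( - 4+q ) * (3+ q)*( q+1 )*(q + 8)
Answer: 3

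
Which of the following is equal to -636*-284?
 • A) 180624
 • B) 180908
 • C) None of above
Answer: A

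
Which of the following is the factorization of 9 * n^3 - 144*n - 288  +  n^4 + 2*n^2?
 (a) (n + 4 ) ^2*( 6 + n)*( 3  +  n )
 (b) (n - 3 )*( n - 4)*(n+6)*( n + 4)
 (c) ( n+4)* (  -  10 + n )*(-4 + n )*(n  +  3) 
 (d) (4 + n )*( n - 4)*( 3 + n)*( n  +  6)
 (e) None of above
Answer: d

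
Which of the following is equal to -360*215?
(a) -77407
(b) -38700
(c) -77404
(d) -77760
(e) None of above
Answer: e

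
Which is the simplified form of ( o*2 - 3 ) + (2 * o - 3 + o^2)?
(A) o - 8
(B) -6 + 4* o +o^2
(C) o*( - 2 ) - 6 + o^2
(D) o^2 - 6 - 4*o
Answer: B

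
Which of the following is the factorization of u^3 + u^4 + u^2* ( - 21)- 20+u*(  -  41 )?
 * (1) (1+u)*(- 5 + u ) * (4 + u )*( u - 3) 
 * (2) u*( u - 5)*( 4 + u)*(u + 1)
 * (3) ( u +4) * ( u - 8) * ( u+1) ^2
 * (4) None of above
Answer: 4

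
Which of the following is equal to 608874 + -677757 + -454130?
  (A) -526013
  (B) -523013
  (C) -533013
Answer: B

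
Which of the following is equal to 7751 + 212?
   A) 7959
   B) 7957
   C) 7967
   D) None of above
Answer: D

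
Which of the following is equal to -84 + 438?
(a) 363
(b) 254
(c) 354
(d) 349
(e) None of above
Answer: c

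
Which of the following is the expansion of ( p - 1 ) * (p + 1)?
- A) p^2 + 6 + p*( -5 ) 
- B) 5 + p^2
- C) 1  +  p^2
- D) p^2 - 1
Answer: D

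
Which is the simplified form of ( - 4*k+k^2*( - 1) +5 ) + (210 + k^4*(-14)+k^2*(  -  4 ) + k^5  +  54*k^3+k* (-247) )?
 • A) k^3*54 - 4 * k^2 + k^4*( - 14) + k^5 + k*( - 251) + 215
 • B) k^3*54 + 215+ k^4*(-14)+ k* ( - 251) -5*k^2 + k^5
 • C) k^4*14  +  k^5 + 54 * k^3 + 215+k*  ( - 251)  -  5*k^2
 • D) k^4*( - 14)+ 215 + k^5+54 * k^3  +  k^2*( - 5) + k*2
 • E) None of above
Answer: B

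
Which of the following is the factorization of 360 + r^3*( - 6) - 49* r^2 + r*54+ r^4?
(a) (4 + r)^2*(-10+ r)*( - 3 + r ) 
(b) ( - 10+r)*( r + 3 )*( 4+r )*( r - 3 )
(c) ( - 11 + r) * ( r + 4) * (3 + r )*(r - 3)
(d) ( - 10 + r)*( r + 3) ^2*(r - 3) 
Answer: b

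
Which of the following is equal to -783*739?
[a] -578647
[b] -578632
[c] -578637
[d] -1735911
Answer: c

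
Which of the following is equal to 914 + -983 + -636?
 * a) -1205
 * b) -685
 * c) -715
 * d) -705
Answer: d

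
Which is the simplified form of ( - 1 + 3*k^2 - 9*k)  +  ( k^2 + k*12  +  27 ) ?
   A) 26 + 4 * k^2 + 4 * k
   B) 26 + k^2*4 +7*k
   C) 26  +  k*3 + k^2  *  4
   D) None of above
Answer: C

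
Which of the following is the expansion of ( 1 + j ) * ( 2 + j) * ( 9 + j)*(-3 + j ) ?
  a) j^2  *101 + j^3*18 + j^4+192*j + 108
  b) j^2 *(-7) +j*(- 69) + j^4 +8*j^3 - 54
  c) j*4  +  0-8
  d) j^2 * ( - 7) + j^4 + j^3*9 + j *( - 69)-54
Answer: d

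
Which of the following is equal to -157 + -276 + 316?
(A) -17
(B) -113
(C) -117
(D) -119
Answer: C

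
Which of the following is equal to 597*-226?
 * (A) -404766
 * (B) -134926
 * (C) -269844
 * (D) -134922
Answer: D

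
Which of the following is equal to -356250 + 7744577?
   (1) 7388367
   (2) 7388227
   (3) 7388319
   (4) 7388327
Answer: 4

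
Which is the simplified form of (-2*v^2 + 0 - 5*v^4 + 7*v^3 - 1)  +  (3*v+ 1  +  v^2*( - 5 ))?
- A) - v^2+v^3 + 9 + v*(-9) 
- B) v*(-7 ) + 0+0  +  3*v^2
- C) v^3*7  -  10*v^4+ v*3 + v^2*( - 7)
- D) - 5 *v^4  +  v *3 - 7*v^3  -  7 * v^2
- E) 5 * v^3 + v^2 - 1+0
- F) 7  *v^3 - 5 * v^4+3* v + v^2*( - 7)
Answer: F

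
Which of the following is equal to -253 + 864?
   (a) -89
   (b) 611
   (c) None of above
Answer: b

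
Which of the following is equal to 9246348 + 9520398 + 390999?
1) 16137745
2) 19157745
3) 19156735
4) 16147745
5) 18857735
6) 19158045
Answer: 2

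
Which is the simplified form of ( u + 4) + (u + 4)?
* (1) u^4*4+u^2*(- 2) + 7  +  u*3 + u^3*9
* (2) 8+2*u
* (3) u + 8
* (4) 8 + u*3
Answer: 2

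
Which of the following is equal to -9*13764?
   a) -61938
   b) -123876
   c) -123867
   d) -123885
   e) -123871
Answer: b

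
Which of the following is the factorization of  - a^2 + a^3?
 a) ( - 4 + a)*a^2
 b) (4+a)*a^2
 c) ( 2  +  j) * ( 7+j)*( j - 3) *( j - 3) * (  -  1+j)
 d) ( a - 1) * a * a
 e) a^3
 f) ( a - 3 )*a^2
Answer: d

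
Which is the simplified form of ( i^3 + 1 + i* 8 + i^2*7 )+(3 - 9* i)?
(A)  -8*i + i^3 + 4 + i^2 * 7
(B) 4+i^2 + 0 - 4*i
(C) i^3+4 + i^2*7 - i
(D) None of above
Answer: C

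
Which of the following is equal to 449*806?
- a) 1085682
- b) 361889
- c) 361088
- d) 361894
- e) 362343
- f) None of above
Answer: d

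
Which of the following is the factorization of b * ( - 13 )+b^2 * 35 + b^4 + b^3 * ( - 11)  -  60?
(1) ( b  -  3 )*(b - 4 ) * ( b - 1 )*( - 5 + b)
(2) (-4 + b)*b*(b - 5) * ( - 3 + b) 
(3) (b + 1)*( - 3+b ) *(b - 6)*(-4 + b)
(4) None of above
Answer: 4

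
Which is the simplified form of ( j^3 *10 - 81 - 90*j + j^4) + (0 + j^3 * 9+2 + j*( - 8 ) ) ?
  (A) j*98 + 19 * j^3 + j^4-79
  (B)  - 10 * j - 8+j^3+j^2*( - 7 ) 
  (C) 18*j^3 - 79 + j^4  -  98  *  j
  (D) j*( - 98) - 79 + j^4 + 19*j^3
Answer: D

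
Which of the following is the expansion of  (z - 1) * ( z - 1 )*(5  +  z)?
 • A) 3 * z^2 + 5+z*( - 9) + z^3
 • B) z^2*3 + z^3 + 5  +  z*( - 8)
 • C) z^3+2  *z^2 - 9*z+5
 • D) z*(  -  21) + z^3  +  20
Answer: A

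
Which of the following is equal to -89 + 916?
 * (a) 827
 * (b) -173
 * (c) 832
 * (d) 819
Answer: a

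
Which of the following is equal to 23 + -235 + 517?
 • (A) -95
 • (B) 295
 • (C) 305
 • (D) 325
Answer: C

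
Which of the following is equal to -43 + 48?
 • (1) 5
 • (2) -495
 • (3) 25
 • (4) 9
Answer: 1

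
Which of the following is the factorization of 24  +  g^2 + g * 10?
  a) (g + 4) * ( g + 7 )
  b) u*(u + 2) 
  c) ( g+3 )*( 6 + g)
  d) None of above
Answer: d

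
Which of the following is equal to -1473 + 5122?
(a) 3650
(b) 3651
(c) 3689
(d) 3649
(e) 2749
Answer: d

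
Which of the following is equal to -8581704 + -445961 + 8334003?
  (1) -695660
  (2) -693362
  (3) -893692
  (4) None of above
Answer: 4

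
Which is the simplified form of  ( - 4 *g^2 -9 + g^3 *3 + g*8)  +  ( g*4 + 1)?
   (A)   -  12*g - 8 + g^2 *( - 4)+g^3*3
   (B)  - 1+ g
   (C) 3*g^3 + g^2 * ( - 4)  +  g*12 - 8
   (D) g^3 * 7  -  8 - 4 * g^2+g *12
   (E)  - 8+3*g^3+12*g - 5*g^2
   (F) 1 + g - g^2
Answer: C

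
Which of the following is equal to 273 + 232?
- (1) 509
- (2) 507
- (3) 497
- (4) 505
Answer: 4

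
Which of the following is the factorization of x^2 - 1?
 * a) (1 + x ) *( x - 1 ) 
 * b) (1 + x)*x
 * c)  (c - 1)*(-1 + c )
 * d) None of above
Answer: a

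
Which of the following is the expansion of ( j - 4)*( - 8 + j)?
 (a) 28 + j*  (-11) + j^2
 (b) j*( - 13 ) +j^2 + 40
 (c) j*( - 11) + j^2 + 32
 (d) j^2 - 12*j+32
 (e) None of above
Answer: d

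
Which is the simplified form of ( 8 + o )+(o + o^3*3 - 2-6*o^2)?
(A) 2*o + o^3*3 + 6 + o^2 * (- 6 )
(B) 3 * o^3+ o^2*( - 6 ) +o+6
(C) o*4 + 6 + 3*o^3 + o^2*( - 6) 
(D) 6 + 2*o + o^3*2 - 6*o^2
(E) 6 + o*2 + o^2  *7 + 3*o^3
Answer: A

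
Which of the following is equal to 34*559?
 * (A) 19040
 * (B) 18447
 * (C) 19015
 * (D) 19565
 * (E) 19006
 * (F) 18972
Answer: E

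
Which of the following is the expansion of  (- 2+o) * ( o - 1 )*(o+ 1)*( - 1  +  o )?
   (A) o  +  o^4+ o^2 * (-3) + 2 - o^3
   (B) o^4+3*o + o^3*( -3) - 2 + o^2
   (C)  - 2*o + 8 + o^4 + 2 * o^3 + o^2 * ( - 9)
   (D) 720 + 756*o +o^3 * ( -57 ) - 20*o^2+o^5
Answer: B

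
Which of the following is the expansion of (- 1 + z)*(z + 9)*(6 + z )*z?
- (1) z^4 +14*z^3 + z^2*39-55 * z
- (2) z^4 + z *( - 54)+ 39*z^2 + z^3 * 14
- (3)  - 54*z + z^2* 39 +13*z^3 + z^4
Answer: 2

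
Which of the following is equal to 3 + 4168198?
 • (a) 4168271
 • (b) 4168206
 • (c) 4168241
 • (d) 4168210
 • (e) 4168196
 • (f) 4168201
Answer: f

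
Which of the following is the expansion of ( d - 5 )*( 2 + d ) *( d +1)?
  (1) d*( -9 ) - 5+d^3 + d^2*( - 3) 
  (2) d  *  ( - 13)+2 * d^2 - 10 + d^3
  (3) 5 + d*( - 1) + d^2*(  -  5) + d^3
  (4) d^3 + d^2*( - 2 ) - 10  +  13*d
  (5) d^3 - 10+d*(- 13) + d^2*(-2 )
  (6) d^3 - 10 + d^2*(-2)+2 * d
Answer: 5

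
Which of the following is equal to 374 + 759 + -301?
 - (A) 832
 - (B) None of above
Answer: A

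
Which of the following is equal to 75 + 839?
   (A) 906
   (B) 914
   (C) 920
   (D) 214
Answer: B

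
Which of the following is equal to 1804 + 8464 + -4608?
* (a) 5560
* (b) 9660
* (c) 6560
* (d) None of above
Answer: d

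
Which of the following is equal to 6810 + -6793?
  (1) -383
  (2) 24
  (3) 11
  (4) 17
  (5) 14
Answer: 4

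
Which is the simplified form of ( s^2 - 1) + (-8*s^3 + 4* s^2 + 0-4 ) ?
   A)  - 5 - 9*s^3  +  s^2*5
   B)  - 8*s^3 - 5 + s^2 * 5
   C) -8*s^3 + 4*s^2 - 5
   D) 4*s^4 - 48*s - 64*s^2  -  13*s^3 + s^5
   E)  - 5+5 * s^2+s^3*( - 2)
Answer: B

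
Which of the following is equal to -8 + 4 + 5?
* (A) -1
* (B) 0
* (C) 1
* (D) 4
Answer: C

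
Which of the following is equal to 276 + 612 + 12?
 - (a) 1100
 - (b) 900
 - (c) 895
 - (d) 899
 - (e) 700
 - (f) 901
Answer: b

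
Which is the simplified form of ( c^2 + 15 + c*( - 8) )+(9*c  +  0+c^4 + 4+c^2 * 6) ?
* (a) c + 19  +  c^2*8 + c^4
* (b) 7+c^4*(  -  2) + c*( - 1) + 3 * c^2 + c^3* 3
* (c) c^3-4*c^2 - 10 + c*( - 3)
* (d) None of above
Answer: d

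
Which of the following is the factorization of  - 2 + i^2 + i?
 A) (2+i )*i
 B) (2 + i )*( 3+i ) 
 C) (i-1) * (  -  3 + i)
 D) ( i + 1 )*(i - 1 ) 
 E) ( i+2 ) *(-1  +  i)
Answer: E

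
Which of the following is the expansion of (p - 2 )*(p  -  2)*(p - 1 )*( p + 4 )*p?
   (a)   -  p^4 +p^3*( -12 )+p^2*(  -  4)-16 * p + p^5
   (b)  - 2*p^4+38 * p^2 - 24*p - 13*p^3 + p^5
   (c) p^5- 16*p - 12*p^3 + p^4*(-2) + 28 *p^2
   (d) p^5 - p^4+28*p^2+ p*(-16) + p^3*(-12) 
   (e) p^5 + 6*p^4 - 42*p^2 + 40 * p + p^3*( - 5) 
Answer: d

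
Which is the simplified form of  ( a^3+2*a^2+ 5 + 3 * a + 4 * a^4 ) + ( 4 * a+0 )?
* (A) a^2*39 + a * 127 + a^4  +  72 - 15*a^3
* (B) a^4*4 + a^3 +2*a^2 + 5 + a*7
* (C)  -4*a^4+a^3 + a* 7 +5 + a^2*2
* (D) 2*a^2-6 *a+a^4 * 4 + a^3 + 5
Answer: B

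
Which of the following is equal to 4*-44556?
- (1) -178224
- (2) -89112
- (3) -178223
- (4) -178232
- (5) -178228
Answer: 1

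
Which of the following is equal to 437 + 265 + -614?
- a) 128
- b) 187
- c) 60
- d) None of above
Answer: d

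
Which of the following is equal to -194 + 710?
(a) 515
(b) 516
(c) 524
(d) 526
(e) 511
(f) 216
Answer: b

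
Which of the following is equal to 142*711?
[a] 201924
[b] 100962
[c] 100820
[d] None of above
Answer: b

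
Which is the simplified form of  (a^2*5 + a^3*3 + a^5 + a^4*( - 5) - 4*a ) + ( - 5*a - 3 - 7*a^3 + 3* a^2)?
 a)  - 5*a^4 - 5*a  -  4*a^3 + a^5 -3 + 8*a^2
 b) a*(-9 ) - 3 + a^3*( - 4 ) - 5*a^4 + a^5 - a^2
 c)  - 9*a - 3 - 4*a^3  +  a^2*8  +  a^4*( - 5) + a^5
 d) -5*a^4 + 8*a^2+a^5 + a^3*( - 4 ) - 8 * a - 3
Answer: c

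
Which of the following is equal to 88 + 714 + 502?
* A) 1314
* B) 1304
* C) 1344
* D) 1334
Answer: B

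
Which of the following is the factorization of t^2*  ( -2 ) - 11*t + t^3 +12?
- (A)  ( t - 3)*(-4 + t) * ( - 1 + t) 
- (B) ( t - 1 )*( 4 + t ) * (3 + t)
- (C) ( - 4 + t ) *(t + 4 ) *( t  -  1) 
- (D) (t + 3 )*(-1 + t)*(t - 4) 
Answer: D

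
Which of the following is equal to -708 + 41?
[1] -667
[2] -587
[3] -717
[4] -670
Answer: 1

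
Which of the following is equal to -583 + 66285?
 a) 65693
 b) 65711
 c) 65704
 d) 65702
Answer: d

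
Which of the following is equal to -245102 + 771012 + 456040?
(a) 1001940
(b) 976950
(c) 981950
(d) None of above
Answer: c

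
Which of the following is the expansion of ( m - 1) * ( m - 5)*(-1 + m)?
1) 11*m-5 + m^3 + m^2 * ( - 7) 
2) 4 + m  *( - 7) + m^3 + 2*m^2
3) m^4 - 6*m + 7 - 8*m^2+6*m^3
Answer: 1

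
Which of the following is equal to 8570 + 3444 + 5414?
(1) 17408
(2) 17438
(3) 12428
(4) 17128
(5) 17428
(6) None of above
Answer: 5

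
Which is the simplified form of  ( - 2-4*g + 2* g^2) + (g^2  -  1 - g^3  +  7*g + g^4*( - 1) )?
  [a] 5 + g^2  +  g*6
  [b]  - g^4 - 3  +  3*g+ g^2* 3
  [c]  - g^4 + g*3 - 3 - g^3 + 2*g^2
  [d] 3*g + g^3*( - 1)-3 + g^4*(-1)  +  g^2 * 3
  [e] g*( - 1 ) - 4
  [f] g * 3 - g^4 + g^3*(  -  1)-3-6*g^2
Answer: d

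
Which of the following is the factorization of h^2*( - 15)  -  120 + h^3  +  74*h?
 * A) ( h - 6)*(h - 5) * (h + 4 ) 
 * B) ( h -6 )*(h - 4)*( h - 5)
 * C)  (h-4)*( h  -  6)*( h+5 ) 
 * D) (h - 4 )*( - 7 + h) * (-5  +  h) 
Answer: B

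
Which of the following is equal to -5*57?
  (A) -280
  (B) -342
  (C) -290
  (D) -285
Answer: D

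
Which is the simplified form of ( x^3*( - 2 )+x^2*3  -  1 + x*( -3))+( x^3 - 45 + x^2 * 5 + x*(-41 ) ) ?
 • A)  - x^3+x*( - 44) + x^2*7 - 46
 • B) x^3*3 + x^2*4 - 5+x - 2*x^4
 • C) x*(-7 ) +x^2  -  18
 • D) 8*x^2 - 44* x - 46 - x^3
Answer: D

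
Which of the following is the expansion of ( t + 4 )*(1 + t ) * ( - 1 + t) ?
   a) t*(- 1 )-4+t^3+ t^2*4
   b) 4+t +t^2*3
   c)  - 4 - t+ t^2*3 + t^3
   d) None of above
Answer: a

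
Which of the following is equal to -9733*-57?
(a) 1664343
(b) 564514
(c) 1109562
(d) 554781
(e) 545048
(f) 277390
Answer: d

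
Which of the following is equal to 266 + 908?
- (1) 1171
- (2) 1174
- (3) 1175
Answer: 2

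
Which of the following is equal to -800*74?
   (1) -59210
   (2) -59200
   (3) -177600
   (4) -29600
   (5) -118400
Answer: 2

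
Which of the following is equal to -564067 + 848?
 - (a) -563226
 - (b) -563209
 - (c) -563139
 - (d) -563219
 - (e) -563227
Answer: d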